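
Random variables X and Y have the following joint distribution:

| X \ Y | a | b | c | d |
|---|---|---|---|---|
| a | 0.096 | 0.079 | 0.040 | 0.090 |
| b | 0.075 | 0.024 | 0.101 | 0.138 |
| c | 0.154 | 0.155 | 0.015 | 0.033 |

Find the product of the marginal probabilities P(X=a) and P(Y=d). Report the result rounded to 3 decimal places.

0.080

P(X=a) = 0.096 + 0.079 + 0.040 + 0.090 = 0.305.
P(Y=d) = 0.090 + 0.138 + 0.033 = 0.261.
Product: 0.305 × 0.261 = 0.080.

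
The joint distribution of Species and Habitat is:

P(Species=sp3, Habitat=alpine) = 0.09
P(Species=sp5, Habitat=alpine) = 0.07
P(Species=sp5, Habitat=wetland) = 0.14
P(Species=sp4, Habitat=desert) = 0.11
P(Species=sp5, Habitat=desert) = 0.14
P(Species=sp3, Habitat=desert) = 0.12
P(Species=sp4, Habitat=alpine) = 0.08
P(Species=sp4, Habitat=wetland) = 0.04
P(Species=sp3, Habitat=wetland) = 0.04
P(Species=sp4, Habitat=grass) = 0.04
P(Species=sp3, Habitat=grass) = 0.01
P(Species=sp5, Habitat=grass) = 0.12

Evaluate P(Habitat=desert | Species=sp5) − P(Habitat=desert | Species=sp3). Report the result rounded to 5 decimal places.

-0.16367

P(Species=sp5) = 0.12 + 0.14 + 0.14 + 0.07 = 0.47; P(Habitat=desert | Species=sp5) = 0.14/0.47 = 0.297872.
P(Species=sp3) = 0.01 + 0.04 + 0.12 + 0.09 = 0.26; P(Habitat=desert | Species=sp3) = 0.12/0.26 = 0.461538.
Difference = -0.16367.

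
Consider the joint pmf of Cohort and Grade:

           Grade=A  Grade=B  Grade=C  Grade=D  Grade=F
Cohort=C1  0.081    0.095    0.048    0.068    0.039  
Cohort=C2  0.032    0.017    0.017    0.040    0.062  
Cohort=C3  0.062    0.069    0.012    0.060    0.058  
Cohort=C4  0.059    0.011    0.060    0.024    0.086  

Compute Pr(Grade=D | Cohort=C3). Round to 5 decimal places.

P(Cohort=C3) = 0.062 + 0.069 + 0.012 + 0.060 + 0.058 = 0.261.
P(Grade=D | Cohort=C3) = 0.060/0.261 = 0.22989.

0.22989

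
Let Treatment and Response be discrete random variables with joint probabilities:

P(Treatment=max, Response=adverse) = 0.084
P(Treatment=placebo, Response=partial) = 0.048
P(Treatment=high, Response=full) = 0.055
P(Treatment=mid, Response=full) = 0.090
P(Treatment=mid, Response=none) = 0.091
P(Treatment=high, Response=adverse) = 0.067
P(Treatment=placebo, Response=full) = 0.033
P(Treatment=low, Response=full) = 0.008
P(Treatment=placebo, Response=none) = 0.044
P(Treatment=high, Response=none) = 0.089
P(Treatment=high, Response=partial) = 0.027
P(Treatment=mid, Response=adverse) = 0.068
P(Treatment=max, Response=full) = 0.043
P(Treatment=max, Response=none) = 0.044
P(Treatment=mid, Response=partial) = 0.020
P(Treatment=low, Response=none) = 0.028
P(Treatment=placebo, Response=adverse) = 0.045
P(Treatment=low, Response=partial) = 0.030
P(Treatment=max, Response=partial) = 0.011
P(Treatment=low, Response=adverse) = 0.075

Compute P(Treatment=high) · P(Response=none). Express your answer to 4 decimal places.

P(Treatment=high) = 0.089 + 0.027 + 0.055 + 0.067 = 0.238.
P(Response=none) = 0.044 + 0.028 + 0.091 + 0.089 + 0.044 = 0.296.
Product: 0.238 × 0.296 = 0.0704.

0.0704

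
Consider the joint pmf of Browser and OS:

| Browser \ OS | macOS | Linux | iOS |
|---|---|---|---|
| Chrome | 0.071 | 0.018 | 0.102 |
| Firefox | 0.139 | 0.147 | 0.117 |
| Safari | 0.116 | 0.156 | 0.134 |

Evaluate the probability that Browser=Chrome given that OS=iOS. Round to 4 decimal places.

0.2890

P(OS=iOS) = 0.102 + 0.117 + 0.134 = 0.353.
P(Browser=Chrome | OS=iOS) = 0.102/0.353 = 0.2890.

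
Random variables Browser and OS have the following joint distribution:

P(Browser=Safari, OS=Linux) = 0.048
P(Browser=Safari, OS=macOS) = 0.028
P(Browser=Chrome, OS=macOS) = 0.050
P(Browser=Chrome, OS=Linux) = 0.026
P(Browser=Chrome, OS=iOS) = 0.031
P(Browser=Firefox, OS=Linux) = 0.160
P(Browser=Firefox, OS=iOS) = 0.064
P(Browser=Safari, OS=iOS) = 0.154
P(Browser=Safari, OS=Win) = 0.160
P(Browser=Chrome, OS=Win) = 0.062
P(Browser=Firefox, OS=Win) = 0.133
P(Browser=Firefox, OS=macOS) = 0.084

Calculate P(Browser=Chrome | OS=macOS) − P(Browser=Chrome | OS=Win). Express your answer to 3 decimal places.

0.134

P(OS=macOS) = 0.050 + 0.084 + 0.028 = 0.162; P(Browser=Chrome | OS=macOS) = 0.050/0.162 = 0.3086.
P(OS=Win) = 0.062 + 0.133 + 0.160 = 0.355; P(Browser=Chrome | OS=Win) = 0.062/0.355 = 0.1746.
Difference = 0.134.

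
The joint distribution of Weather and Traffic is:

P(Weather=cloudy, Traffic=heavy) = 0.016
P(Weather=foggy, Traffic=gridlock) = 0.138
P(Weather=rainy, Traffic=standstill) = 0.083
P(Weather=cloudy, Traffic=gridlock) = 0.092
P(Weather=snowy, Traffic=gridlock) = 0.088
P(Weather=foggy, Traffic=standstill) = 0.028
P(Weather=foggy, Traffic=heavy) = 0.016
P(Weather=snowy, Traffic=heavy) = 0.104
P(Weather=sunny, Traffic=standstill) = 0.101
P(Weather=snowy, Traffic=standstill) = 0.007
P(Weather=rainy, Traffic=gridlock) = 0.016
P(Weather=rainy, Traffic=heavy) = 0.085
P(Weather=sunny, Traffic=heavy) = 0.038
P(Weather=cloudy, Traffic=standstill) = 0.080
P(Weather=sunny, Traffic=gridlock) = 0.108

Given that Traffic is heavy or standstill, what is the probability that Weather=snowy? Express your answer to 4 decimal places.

P(Traffic=heavy) = 0.038 + 0.016 + 0.085 + 0.104 + 0.016 = 0.259.
P(Traffic=standstill) = 0.101 + 0.080 + 0.083 + 0.007 + 0.028 = 0.299.
P(Traffic ∈ {heavy, standstill}) = 0.259 + 0.299 = 0.558; P(Weather=snowy, Traffic ∈ {heavy, standstill}) = 0.104 + 0.007 = 0.111.
P(Weather=snowy | Traffic ∈ {heavy, standstill}) = 0.111/0.558 = 0.1989.

0.1989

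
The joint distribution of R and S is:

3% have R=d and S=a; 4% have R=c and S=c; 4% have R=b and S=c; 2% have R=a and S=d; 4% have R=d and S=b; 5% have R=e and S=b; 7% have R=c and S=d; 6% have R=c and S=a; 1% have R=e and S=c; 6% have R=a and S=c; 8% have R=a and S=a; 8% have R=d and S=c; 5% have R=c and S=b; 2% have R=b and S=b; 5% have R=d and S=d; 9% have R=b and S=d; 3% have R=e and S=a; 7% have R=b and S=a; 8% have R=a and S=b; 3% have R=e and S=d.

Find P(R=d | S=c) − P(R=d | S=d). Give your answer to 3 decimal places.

P(S=c) = 0.06 + 0.04 + 0.04 + 0.08 + 0.01 = 0.23; P(R=d | S=c) = 0.08/0.23 = 0.3478.
P(S=d) = 0.02 + 0.09 + 0.07 + 0.05 + 0.03 = 0.26; P(R=d | S=d) = 0.05/0.26 = 0.1923.
Difference = 0.156.

0.156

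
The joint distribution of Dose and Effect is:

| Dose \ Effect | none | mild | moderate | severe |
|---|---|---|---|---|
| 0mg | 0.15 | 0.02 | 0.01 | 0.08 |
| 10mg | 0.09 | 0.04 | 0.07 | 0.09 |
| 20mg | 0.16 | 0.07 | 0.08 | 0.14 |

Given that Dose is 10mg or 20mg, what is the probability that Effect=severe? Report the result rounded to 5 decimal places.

P(Dose=10mg) = 0.09 + 0.04 + 0.07 + 0.09 = 0.29.
P(Dose=20mg) = 0.16 + 0.07 + 0.08 + 0.14 = 0.45.
P(Dose ∈ {10mg, 20mg}) = 0.29 + 0.45 = 0.74; P(Effect=severe, Dose ∈ {10mg, 20mg}) = 0.09 + 0.14 = 0.23.
P(Effect=severe | Dose ∈ {10mg, 20mg}) = 0.23/0.74 = 0.31081.

0.31081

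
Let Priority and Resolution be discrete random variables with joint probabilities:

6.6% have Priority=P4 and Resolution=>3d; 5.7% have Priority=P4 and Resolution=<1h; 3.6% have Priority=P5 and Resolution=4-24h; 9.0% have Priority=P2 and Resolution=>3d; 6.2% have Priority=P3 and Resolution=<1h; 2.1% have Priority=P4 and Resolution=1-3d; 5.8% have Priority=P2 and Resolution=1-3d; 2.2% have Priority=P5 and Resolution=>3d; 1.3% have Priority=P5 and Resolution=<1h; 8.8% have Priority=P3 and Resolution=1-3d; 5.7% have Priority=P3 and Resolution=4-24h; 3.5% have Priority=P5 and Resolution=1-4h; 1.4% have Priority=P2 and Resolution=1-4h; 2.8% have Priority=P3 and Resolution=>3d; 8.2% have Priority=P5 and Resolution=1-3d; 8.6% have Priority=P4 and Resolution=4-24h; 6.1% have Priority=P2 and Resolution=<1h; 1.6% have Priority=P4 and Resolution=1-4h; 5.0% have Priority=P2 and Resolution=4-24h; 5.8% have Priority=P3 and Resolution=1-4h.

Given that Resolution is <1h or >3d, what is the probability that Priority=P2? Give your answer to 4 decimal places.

P(Resolution=<1h) = 0.061 + 0.062 + 0.057 + 0.013 = 0.193.
P(Resolution=>3d) = 0.090 + 0.028 + 0.066 + 0.022 = 0.206.
P(Resolution ∈ {<1h, >3d}) = 0.193 + 0.206 = 0.399; P(Priority=P2, Resolution ∈ {<1h, >3d}) = 0.061 + 0.090 = 0.151.
P(Priority=P2 | Resolution ∈ {<1h, >3d}) = 0.151/0.399 = 0.3784.

0.3784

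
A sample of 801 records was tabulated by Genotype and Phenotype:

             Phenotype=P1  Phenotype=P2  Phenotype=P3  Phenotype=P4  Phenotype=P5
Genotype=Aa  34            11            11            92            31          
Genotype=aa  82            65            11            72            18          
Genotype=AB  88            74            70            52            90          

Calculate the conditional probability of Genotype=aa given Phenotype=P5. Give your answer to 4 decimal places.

Total with Phenotype=P5: 31 + 18 + 90 = 139.
P(Genotype=aa | Phenotype=P5) = 18/139 = 0.1295.

0.1295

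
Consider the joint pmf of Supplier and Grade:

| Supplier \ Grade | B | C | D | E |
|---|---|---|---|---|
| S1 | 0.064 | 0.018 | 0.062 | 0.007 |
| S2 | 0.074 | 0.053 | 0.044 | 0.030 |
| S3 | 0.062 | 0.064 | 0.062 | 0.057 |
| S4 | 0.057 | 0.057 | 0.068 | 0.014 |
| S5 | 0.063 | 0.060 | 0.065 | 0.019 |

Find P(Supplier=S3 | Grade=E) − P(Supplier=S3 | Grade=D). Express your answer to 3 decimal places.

P(Grade=E) = 0.007 + 0.030 + 0.057 + 0.014 + 0.019 = 0.127; P(Supplier=S3 | Grade=E) = 0.057/0.127 = 0.4488.
P(Grade=D) = 0.062 + 0.044 + 0.062 + 0.068 + 0.065 = 0.301; P(Supplier=S3 | Grade=D) = 0.062/0.301 = 0.2060.
Difference = 0.243.

0.243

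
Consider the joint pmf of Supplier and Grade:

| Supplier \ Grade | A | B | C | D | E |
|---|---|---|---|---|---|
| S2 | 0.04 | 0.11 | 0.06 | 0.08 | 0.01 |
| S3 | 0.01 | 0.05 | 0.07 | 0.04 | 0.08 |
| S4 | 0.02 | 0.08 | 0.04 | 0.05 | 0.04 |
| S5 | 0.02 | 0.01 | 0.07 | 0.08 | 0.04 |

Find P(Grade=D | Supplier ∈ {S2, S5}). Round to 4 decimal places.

0.3077

P(Supplier=S2) = 0.04 + 0.11 + 0.06 + 0.08 + 0.01 = 0.30.
P(Supplier=S5) = 0.02 + 0.01 + 0.07 + 0.08 + 0.04 = 0.22.
P(Supplier ∈ {S2, S5}) = 0.30 + 0.22 = 0.52; P(Grade=D, Supplier ∈ {S2, S5}) = 0.08 + 0.08 = 0.16.
P(Grade=D | Supplier ∈ {S2, S5}) = 0.16/0.52 = 0.3077.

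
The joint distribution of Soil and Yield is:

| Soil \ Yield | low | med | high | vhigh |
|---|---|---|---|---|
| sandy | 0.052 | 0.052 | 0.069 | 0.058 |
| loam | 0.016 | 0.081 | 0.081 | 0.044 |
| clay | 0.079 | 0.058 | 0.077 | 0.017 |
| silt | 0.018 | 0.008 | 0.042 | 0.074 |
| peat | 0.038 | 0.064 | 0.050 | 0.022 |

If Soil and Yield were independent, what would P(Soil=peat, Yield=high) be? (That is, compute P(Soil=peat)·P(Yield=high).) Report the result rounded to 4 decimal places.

P(Soil=peat) = 0.038 + 0.064 + 0.050 + 0.022 = 0.174.
P(Yield=high) = 0.069 + 0.081 + 0.077 + 0.042 + 0.050 = 0.319.
Product: 0.174 × 0.319 = 0.0555.

0.0555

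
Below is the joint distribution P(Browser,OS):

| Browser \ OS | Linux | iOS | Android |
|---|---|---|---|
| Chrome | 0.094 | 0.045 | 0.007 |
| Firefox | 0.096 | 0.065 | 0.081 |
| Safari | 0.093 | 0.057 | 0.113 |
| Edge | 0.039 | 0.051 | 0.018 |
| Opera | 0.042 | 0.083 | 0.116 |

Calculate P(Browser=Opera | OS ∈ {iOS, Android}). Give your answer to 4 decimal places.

P(OS=iOS) = 0.045 + 0.065 + 0.057 + 0.051 + 0.083 = 0.301.
P(OS=Android) = 0.007 + 0.081 + 0.113 + 0.018 + 0.116 = 0.335.
P(OS ∈ {iOS, Android}) = 0.301 + 0.335 = 0.636; P(Browser=Opera, OS ∈ {iOS, Android}) = 0.083 + 0.116 = 0.199.
P(Browser=Opera | OS ∈ {iOS, Android}) = 0.199/0.636 = 0.3129.

0.3129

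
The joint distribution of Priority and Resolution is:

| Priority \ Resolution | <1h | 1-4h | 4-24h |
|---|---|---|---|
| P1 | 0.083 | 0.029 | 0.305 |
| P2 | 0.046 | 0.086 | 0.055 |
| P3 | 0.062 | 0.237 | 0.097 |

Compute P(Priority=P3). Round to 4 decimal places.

0.3960

P(Priority=P3) = 0.062 + 0.237 + 0.097 = 0.396.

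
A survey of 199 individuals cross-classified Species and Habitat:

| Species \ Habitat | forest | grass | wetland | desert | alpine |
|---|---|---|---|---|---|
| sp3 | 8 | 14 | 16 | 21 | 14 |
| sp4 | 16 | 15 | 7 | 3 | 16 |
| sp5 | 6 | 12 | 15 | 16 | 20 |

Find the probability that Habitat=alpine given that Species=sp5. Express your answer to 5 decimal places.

0.28986

Total with Species=sp5: 6 + 12 + 15 + 16 + 20 = 69.
P(Habitat=alpine | Species=sp5) = 20/69 = 0.28986.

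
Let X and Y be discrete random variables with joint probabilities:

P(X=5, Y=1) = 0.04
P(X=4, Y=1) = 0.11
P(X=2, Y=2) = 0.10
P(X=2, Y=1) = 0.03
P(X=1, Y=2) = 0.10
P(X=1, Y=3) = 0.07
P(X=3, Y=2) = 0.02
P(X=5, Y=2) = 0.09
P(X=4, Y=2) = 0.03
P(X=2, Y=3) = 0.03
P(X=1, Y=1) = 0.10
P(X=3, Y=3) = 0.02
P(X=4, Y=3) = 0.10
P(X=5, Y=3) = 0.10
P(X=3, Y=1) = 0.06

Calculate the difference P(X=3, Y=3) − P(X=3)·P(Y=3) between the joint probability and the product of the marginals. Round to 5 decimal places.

-0.01200

P(X=3) = 0.06 + 0.02 + 0.02 = 0.10.
P(Y=3) = 0.07 + 0.03 + 0.02 + 0.10 + 0.10 = 0.32.
P(X=3, Y=3) − P(X=3)P(Y=3) = 0.02 − 0.10×0.32 = -0.01200.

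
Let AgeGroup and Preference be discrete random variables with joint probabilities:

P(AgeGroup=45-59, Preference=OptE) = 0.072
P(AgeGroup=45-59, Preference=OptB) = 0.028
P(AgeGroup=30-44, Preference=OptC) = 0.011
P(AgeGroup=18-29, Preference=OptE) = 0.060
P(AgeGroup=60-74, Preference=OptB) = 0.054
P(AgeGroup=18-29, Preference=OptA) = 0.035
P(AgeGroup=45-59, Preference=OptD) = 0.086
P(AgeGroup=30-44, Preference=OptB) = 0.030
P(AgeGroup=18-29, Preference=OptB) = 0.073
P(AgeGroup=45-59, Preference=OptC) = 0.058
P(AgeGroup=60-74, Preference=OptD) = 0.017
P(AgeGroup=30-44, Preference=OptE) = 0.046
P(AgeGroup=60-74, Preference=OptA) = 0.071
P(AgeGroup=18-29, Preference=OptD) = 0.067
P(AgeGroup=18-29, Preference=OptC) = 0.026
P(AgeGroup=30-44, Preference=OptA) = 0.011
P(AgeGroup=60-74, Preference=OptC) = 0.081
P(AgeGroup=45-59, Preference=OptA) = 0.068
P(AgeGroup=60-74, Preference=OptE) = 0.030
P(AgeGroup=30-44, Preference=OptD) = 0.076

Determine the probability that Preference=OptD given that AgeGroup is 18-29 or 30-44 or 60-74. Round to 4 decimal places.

P(AgeGroup=18-29) = 0.035 + 0.073 + 0.026 + 0.067 + 0.060 = 0.261.
P(AgeGroup=30-44) = 0.011 + 0.030 + 0.011 + 0.076 + 0.046 = 0.174.
P(AgeGroup=60-74) = 0.071 + 0.054 + 0.081 + 0.017 + 0.030 = 0.253.
P(AgeGroup ∈ {18-29, 30-44, 60-74}) = 0.261 + 0.174 + 0.253 = 0.688; P(Preference=OptD, AgeGroup ∈ {18-29, 30-44, 60-74}) = 0.067 + 0.076 + 0.017 = 0.160.
P(Preference=OptD | AgeGroup ∈ {18-29, 30-44, 60-74}) = 0.160/0.688 = 0.2326.

0.2326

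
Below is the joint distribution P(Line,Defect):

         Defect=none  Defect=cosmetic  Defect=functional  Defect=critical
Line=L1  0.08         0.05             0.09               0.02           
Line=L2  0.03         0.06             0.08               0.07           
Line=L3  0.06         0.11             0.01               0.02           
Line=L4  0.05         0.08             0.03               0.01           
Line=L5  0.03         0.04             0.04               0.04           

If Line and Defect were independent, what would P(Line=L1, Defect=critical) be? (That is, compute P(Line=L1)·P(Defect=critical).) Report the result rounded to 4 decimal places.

0.0384

P(Line=L1) = 0.08 + 0.05 + 0.09 + 0.02 = 0.24.
P(Defect=critical) = 0.02 + 0.07 + 0.02 + 0.01 + 0.04 = 0.16.
Product: 0.24 × 0.16 = 0.0384.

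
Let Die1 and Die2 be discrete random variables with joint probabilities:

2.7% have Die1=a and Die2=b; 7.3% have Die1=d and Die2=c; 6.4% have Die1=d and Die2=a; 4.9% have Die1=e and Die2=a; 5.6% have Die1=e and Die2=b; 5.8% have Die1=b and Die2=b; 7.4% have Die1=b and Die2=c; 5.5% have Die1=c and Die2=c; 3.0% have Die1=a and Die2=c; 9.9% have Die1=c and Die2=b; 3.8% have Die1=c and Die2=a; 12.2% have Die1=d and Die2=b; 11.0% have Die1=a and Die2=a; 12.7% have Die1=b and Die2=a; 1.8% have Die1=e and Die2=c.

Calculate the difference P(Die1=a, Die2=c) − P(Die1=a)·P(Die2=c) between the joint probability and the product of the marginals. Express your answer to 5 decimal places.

-0.01175

P(Die1=a) = 0.110 + 0.027 + 0.030 = 0.167.
P(Die2=c) = 0.030 + 0.074 + 0.055 + 0.073 + 0.018 = 0.250.
P(Die1=a, Die2=c) − P(Die1=a)P(Die2=c) = 0.030 − 0.167×0.250 = -0.01175.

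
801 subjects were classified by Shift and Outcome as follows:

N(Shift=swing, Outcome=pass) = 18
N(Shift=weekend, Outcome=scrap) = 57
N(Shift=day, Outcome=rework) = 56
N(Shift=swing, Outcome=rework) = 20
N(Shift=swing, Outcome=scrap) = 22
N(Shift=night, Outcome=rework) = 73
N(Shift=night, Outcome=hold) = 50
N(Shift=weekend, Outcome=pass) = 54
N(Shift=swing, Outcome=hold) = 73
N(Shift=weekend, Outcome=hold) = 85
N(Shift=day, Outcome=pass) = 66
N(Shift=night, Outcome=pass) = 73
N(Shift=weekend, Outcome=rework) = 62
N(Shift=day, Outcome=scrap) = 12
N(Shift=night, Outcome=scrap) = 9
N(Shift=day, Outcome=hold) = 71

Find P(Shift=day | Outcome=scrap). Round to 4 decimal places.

0.1200

Total with Outcome=scrap: 12 + 22 + 9 + 57 = 100.
P(Shift=day | Outcome=scrap) = 12/100 = 0.1200.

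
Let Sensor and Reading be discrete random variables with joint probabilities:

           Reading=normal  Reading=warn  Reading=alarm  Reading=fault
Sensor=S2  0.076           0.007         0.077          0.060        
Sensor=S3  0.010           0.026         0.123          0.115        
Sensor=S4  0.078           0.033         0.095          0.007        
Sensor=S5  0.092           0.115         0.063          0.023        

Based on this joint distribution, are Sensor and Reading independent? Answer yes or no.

P(Sensor=S5) = 0.293 and P(Reading=warn) = 0.181, so their product is 0.05303, but P(Sensor=S5, Reading=warn) = 0.115. Since these differ, Sensor and Reading are not independent.

no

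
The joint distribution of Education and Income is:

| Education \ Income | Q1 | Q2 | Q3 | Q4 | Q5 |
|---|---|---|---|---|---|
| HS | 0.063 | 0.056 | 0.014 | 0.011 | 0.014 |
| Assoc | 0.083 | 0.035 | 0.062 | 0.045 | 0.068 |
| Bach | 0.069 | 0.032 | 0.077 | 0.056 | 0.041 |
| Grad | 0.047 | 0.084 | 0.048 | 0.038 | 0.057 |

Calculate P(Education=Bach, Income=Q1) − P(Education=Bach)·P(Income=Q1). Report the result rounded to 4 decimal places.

P(Education=Bach) = 0.069 + 0.032 + 0.077 + 0.056 + 0.041 = 0.275.
P(Income=Q1) = 0.063 + 0.083 + 0.069 + 0.047 = 0.262.
P(Education=Bach, Income=Q1) − P(Education=Bach)P(Income=Q1) = 0.069 − 0.275×0.262 = -0.0031.

-0.0031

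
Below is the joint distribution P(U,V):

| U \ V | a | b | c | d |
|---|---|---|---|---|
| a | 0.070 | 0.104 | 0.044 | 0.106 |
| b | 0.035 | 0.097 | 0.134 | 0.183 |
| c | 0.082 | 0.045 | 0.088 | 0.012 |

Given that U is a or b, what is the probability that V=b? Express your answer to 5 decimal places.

0.26003

P(U=a) = 0.070 + 0.104 + 0.044 + 0.106 = 0.324.
P(U=b) = 0.035 + 0.097 + 0.134 + 0.183 = 0.449.
P(U ∈ {a, b}) = 0.324 + 0.449 = 0.773; P(V=b, U ∈ {a, b}) = 0.104 + 0.097 = 0.201.
P(V=b | U ∈ {a, b}) = 0.201/0.773 = 0.26003.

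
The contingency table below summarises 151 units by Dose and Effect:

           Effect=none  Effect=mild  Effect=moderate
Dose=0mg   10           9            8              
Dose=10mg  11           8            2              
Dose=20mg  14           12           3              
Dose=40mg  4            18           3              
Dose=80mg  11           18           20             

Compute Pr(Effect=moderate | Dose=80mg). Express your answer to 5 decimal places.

0.40816

Total with Dose=80mg: 11 + 18 + 20 = 49.
P(Effect=moderate | Dose=80mg) = 20/49 = 0.40816.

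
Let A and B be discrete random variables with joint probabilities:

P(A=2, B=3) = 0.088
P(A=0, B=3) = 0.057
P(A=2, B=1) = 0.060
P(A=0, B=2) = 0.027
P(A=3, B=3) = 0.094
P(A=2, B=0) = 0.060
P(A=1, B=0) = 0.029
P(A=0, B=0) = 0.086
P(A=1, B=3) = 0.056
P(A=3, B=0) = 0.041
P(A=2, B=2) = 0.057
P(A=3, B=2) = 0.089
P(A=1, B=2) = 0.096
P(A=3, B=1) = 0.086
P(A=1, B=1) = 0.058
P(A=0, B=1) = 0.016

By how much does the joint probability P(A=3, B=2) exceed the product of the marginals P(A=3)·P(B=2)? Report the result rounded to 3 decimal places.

0.006

P(A=3) = 0.041 + 0.086 + 0.089 + 0.094 = 0.310.
P(B=2) = 0.027 + 0.096 + 0.057 + 0.089 = 0.269.
P(A=3, B=2) − P(A=3)P(B=2) = 0.089 − 0.310×0.269 = 0.006.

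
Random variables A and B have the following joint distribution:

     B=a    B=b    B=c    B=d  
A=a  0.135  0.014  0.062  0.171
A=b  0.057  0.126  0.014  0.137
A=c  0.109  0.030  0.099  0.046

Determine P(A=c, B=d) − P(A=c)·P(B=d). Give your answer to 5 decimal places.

P(A=c) = 0.109 + 0.030 + 0.099 + 0.046 = 0.284.
P(B=d) = 0.171 + 0.137 + 0.046 = 0.354.
P(A=c, B=d) − P(A=c)P(B=d) = 0.046 − 0.284×0.354 = -0.05454.

-0.05454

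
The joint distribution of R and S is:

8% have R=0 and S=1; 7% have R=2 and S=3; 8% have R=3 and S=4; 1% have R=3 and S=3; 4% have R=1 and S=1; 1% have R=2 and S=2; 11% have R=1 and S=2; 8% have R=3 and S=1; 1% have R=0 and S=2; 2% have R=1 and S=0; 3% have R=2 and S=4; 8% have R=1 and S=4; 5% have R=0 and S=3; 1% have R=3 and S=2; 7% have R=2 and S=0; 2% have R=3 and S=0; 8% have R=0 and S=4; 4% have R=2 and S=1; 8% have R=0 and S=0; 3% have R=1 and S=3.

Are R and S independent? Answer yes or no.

no

P(R=1) = 0.28 and P(S=2) = 0.14, so their product is 0.0392, but P(R=1, S=2) = 0.11. Since these differ, R and S are not independent.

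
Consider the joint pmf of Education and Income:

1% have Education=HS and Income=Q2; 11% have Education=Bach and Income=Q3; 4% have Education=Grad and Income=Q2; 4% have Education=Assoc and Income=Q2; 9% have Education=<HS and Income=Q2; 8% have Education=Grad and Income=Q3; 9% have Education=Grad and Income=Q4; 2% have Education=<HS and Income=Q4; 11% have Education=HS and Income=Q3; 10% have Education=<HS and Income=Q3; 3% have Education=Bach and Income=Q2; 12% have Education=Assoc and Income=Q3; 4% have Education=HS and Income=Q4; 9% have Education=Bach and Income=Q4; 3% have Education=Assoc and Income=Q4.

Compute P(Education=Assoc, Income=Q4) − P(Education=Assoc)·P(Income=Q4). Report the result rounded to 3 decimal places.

P(Education=Assoc) = 0.04 + 0.12 + 0.03 = 0.19.
P(Income=Q4) = 0.02 + 0.04 + 0.03 + 0.09 + 0.09 = 0.27.
P(Education=Assoc, Income=Q4) − P(Education=Assoc)P(Income=Q4) = 0.03 − 0.19×0.27 = -0.021.

-0.021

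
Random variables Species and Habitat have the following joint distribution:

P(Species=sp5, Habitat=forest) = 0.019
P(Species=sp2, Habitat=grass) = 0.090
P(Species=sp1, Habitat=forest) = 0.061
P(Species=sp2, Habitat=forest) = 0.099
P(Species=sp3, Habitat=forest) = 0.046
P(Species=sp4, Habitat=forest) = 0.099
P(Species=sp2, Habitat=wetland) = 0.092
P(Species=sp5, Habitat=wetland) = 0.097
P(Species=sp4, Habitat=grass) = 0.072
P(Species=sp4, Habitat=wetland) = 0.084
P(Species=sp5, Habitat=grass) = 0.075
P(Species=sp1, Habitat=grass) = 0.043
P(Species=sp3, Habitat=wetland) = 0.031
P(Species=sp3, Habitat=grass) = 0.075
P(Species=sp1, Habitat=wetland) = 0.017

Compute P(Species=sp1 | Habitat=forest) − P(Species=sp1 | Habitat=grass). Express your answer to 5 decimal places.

0.06714

P(Habitat=forest) = 0.061 + 0.099 + 0.046 + 0.099 + 0.019 = 0.324; P(Species=sp1 | Habitat=forest) = 0.061/0.324 = 0.188272.
P(Habitat=grass) = 0.043 + 0.090 + 0.075 + 0.072 + 0.075 = 0.355; P(Species=sp1 | Habitat=grass) = 0.043/0.355 = 0.121127.
Difference = 0.06714.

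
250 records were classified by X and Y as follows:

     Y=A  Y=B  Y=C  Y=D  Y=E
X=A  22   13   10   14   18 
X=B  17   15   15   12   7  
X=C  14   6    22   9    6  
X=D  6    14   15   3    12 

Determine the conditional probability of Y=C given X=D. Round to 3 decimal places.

0.300

Total with X=D: 6 + 14 + 15 + 3 + 12 = 50.
P(Y=C | X=D) = 15/50 = 0.300.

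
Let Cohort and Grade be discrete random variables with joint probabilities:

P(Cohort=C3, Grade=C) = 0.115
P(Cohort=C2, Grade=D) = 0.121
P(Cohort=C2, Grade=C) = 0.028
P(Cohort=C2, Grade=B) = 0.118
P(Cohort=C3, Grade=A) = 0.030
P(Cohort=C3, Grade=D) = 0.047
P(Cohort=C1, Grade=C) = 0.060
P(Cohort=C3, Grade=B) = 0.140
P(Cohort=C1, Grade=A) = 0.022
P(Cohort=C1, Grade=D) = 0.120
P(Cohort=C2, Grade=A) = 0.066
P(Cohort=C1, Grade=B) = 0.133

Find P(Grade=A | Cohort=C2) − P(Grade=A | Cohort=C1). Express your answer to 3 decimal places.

P(Cohort=C2) = 0.066 + 0.118 + 0.028 + 0.121 = 0.333; P(Grade=A | Cohort=C2) = 0.066/0.333 = 0.1982.
P(Cohort=C1) = 0.022 + 0.133 + 0.060 + 0.120 = 0.335; P(Grade=A | Cohort=C1) = 0.022/0.335 = 0.0657.
Difference = 0.133.

0.133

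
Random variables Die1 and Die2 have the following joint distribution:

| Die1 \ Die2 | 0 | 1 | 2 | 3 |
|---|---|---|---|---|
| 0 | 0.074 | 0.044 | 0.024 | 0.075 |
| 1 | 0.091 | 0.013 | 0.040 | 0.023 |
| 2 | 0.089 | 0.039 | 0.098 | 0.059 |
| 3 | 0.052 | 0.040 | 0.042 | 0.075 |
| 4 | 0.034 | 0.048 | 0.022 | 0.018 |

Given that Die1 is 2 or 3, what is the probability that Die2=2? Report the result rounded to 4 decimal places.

P(Die1=2) = 0.089 + 0.039 + 0.098 + 0.059 = 0.285.
P(Die1=3) = 0.052 + 0.040 + 0.042 + 0.075 = 0.209.
P(Die1 ∈ {2, 3}) = 0.285 + 0.209 = 0.494; P(Die2=2, Die1 ∈ {2, 3}) = 0.098 + 0.042 = 0.140.
P(Die2=2 | Die1 ∈ {2, 3}) = 0.140/0.494 = 0.2834.

0.2834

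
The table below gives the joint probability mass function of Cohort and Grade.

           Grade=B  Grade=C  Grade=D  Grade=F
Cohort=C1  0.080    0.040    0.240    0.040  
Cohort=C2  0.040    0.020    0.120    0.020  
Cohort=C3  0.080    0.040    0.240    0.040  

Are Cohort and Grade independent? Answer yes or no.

yes

Every cell satisfies P(Cohort,Grade) = P(Cohort)·P(Grade). For instance P(Cohort=C1) = 0.400, P(Grade=C) = 0.100, and 0.400×0.100 = 0.040 matches the joint entry. So Cohort and Grade are independent.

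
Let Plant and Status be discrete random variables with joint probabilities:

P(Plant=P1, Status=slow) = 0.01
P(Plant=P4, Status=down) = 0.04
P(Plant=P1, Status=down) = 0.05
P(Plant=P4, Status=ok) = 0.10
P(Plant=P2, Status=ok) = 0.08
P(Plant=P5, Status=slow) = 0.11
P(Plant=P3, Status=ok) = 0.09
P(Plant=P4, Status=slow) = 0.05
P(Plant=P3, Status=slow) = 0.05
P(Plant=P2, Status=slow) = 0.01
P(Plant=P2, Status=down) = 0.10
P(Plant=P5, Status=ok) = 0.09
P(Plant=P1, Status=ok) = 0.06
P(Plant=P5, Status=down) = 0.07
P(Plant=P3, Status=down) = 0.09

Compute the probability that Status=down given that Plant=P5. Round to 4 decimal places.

P(Plant=P5) = 0.09 + 0.11 + 0.07 = 0.27.
P(Status=down | Plant=P5) = 0.07/0.27 = 0.2593.

0.2593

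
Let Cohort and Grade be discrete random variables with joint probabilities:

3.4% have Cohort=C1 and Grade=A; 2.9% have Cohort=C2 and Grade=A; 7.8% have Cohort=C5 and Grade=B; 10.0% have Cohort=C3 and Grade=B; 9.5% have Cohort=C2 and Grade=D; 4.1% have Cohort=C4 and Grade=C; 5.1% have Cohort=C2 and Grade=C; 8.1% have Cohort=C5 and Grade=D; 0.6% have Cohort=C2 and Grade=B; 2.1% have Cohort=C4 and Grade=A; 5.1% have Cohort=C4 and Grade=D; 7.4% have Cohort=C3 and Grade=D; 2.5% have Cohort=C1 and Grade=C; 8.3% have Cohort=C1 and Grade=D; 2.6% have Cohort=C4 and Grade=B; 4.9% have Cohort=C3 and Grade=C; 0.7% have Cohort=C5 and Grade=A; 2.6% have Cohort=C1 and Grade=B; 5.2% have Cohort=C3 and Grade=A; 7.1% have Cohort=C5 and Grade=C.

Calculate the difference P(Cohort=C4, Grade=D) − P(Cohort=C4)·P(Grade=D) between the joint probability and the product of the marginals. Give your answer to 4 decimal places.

P(Cohort=C4) = 0.021 + 0.026 + 0.041 + 0.051 = 0.139.
P(Grade=D) = 0.083 + 0.095 + 0.074 + 0.051 + 0.081 = 0.384.
P(Cohort=C4, Grade=D) − P(Cohort=C4)P(Grade=D) = 0.051 − 0.139×0.384 = -0.0024.

-0.0024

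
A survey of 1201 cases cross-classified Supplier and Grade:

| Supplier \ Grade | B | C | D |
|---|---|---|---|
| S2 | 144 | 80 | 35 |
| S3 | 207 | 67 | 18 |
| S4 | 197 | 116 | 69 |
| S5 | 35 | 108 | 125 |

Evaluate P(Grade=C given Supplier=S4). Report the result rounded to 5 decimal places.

0.30366

Total with Supplier=S4: 197 + 116 + 69 = 382.
P(Grade=C | Supplier=S4) = 116/382 = 0.30366.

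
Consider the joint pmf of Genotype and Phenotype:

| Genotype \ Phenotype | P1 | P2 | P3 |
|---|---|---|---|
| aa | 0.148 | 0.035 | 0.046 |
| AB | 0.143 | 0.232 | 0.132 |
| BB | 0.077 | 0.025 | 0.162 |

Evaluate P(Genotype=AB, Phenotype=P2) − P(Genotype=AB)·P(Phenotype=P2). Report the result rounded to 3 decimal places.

0.084

P(Genotype=AB) = 0.143 + 0.232 + 0.132 = 0.507.
P(Phenotype=P2) = 0.035 + 0.232 + 0.025 = 0.292.
P(Genotype=AB, Phenotype=P2) − P(Genotype=AB)P(Phenotype=P2) = 0.232 − 0.507×0.292 = 0.084.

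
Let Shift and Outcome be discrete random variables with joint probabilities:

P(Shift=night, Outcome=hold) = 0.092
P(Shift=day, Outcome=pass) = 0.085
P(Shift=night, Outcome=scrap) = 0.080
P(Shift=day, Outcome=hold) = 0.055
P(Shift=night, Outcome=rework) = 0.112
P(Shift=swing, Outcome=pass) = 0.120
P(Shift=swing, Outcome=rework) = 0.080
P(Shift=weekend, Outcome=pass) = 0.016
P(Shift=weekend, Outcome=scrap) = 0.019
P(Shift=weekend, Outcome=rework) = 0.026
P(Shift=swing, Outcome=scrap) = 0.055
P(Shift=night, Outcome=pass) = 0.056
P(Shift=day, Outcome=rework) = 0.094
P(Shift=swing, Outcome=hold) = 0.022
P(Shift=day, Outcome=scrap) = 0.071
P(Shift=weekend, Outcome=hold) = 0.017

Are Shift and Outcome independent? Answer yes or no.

no

P(Shift=swing) = 0.277 and P(Outcome=pass) = 0.277, so their product is 0.07673, but P(Shift=swing, Outcome=pass) = 0.120. Since these differ, Shift and Outcome are not independent.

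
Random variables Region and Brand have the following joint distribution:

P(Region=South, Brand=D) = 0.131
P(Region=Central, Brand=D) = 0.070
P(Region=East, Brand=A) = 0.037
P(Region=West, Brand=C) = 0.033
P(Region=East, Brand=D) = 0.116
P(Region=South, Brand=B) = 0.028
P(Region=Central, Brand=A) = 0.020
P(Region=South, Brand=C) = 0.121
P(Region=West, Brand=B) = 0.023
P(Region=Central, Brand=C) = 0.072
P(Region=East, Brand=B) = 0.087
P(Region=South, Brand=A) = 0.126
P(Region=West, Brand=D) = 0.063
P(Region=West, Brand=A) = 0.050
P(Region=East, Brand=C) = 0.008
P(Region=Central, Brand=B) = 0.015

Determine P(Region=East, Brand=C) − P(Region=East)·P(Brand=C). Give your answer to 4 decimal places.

P(Region=East) = 0.037 + 0.087 + 0.008 + 0.116 = 0.248.
P(Brand=C) = 0.121 + 0.008 + 0.033 + 0.072 = 0.234.
P(Region=East, Brand=C) − P(Region=East)P(Brand=C) = 0.008 − 0.248×0.234 = -0.0500.

-0.0500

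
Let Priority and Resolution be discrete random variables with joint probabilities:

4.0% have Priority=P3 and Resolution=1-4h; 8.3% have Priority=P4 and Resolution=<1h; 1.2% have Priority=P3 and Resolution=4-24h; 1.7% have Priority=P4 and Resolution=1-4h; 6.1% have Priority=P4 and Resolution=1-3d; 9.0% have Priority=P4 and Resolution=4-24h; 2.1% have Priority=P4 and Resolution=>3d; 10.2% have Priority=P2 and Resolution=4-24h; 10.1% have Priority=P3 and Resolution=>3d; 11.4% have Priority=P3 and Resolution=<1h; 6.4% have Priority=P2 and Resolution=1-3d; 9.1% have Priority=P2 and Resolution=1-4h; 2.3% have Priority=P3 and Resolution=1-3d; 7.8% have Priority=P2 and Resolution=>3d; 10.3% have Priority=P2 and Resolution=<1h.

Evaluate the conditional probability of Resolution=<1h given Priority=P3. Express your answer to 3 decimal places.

P(Priority=P3) = 0.114 + 0.040 + 0.012 + 0.023 + 0.101 = 0.290.
P(Resolution=<1h | Priority=P3) = 0.114/0.290 = 0.393.

0.393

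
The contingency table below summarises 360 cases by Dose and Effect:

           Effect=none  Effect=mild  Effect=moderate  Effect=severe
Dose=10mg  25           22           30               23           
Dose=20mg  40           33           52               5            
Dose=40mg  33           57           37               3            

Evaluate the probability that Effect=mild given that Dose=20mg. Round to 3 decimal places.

Total with Dose=20mg: 40 + 33 + 52 + 5 = 130.
P(Effect=mild | Dose=20mg) = 33/130 = 0.254.

0.254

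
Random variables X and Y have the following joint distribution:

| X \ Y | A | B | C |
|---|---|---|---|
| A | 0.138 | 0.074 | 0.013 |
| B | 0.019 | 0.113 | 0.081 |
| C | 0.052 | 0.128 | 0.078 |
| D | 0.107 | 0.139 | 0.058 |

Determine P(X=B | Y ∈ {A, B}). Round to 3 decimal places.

0.171

P(Y=A) = 0.138 + 0.019 + 0.052 + 0.107 = 0.316.
P(Y=B) = 0.074 + 0.113 + 0.128 + 0.139 = 0.454.
P(Y ∈ {A, B}) = 0.316 + 0.454 = 0.770; P(X=B, Y ∈ {A, B}) = 0.019 + 0.113 = 0.132.
P(X=B | Y ∈ {A, B}) = 0.132/0.770 = 0.171.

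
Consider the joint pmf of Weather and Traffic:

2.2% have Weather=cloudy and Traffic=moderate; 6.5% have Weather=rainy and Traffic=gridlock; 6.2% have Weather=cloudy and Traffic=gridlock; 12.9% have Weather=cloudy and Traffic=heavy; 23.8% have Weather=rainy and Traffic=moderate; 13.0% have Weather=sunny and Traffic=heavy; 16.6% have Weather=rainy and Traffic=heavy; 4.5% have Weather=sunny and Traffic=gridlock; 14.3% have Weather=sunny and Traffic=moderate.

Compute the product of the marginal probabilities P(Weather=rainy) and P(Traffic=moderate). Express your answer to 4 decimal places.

P(Weather=rainy) = 0.238 + 0.166 + 0.065 = 0.469.
P(Traffic=moderate) = 0.143 + 0.022 + 0.238 = 0.403.
Product: 0.469 × 0.403 = 0.1890.

0.1890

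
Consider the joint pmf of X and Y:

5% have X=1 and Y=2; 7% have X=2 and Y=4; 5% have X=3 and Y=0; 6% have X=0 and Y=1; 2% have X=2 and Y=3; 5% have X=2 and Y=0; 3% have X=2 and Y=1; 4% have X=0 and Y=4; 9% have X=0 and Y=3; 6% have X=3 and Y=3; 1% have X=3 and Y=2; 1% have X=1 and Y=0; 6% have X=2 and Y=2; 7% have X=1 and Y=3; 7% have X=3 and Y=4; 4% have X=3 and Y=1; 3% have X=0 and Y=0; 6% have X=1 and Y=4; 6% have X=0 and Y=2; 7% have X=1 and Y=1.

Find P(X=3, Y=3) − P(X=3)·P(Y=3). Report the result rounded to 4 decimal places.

0.0048

P(X=3) = 0.05 + 0.04 + 0.01 + 0.06 + 0.07 = 0.23.
P(Y=3) = 0.09 + 0.07 + 0.02 + 0.06 = 0.24.
P(X=3, Y=3) − P(X=3)P(Y=3) = 0.06 − 0.23×0.24 = 0.0048.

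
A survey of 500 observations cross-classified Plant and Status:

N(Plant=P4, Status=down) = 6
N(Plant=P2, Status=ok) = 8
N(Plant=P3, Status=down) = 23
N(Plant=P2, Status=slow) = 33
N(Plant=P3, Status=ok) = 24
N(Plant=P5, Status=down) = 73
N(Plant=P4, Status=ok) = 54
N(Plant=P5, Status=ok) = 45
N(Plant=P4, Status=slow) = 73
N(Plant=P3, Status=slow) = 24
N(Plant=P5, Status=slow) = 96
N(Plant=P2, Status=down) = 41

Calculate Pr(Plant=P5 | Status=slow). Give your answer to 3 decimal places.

Total with Status=slow: 33 + 24 + 73 + 96 = 226.
P(Plant=P5 | Status=slow) = 96/226 = 0.425.

0.425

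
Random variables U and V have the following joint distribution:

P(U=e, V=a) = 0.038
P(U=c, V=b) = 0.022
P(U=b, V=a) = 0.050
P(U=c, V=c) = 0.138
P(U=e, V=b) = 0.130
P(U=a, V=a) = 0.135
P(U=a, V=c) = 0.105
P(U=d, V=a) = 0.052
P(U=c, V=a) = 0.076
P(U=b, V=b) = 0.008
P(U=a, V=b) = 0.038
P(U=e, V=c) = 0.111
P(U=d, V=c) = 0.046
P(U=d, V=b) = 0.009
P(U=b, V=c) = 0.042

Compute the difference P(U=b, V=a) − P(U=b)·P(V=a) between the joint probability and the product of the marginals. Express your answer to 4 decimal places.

0.0149

P(U=b) = 0.050 + 0.008 + 0.042 = 0.100.
P(V=a) = 0.135 + 0.050 + 0.076 + 0.052 + 0.038 = 0.351.
P(U=b, V=a) − P(U=b)P(V=a) = 0.050 − 0.100×0.351 = 0.0149.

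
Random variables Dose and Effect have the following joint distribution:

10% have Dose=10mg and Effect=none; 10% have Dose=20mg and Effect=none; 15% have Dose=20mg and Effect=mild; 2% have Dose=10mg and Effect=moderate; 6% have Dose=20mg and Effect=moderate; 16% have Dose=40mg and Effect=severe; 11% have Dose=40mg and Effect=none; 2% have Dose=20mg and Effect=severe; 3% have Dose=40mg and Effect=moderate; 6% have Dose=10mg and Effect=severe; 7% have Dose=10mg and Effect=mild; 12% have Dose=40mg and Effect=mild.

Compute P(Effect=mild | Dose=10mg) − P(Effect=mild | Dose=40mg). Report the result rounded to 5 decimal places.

-0.00571

P(Dose=10mg) = 0.10 + 0.07 + 0.02 + 0.06 = 0.25; P(Effect=mild | Dose=10mg) = 0.07/0.25 = 0.280000.
P(Dose=40mg) = 0.11 + 0.12 + 0.03 + 0.16 = 0.42; P(Effect=mild | Dose=40mg) = 0.12/0.42 = 0.285714.
Difference = -0.00571.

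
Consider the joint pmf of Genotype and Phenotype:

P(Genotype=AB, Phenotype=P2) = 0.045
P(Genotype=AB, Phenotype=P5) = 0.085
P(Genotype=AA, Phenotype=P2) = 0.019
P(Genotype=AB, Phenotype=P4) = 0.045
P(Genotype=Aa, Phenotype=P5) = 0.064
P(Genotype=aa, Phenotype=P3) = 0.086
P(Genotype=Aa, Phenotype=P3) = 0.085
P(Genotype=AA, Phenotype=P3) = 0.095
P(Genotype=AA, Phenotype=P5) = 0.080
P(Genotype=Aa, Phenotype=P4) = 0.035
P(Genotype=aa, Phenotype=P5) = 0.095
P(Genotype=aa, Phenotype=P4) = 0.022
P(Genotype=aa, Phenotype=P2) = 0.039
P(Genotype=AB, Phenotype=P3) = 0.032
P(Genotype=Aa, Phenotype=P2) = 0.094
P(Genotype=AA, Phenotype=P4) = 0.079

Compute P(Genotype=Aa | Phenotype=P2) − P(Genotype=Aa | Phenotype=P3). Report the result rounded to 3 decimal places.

P(Phenotype=P2) = 0.019 + 0.094 + 0.039 + 0.045 = 0.197; P(Genotype=Aa | Phenotype=P2) = 0.094/0.197 = 0.4772.
P(Phenotype=P3) = 0.095 + 0.085 + 0.086 + 0.032 = 0.298; P(Genotype=Aa | Phenotype=P3) = 0.085/0.298 = 0.2852.
Difference = 0.192.

0.192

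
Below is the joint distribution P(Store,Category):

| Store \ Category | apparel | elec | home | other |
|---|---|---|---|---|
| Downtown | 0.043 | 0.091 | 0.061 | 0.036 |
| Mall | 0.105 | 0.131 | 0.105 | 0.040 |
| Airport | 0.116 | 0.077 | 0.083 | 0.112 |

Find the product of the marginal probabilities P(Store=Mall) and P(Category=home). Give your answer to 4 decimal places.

P(Store=Mall) = 0.105 + 0.131 + 0.105 + 0.040 = 0.381.
P(Category=home) = 0.061 + 0.105 + 0.083 = 0.249.
Product: 0.381 × 0.249 = 0.0949.

0.0949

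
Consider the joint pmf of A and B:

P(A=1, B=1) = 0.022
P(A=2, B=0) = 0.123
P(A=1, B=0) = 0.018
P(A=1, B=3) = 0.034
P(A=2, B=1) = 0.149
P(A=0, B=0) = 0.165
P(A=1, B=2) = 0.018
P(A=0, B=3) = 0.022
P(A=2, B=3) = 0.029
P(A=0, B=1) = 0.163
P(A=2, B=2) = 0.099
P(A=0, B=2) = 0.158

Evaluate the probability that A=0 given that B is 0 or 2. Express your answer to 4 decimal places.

0.5559

P(B=0) = 0.165 + 0.018 + 0.123 = 0.306.
P(B=2) = 0.158 + 0.018 + 0.099 = 0.275.
P(B ∈ {0, 2}) = 0.306 + 0.275 = 0.581; P(A=0, B ∈ {0, 2}) = 0.165 + 0.158 = 0.323.
P(A=0 | B ∈ {0, 2}) = 0.323/0.581 = 0.5559.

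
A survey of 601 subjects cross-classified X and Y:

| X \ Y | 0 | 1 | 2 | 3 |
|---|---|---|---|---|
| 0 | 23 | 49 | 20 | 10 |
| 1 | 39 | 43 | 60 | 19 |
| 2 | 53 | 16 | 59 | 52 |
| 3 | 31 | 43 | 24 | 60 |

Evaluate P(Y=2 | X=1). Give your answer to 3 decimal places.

Total with X=1: 39 + 43 + 60 + 19 = 161.
P(Y=2 | X=1) = 60/161 = 0.373.

0.373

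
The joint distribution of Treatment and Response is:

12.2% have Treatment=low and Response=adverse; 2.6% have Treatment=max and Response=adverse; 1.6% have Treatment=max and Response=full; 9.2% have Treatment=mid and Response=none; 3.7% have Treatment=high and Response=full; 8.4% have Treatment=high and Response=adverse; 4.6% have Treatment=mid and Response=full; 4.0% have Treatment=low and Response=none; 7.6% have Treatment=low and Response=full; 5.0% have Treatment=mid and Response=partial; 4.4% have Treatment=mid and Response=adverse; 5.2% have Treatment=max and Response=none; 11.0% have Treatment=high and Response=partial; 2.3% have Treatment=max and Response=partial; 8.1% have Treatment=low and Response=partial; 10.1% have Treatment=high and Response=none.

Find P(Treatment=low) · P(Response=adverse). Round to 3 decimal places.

0.088

P(Treatment=low) = 0.040 + 0.081 + 0.076 + 0.122 = 0.319.
P(Response=adverse) = 0.122 + 0.044 + 0.084 + 0.026 = 0.276.
Product: 0.319 × 0.276 = 0.088.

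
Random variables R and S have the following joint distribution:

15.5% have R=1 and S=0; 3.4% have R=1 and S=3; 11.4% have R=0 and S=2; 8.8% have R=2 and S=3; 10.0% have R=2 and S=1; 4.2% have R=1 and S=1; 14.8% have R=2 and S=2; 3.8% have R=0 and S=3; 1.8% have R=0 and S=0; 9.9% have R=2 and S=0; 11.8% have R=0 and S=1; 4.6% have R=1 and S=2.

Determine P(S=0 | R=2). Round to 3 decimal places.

0.228

P(R=2) = 0.099 + 0.100 + 0.148 + 0.088 = 0.435.
P(S=0 | R=2) = 0.099/0.435 = 0.228.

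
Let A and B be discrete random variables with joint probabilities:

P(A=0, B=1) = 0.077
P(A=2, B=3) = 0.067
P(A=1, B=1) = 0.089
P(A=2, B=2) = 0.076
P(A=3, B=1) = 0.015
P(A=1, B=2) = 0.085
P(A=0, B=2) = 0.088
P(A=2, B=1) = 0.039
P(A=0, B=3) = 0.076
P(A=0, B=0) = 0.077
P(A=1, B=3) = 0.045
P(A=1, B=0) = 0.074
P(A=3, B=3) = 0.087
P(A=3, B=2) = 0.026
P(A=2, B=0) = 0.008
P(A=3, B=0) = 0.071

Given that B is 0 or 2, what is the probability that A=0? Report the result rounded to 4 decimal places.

0.3267

P(B=0) = 0.077 + 0.074 + 0.008 + 0.071 = 0.230.
P(B=2) = 0.088 + 0.085 + 0.076 + 0.026 = 0.275.
P(B ∈ {0, 2}) = 0.230 + 0.275 = 0.505; P(A=0, B ∈ {0, 2}) = 0.077 + 0.088 = 0.165.
P(A=0 | B ∈ {0, 2}) = 0.165/0.505 = 0.3267.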